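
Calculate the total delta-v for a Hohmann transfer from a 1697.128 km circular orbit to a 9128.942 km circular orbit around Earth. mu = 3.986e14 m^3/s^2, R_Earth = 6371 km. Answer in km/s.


r1 = 8068.1280 km = 8.068128e+06 m
r2 = 15499.9420 km = 1.5499942e+07 m
dv1 = sqrt(mu/r1)*(sqrt(2*r2/(r1+r2)) - 1) = 1032.3935 m/s
dv2 = sqrt(mu/r2)*(1 - sqrt(2*r1/(r1+r2))) = 875.0442 m/s
total dv = |dv1| + |dv2| = 1032.3935 + 875.0442 = 1907.4377 m/s = 1.9074 km/s

1.9074 km/s


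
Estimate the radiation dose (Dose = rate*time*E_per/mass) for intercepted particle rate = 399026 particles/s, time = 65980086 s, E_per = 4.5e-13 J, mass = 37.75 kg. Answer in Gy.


Total energy deposited = rate * time * E_per
  = 399026 * 65980086 * 4.5e-13 = 11.8475 J
Dose = E_total / mass = 11.8475 / 37.75
Dose = 0.313841 Gy

0.3138 Gy


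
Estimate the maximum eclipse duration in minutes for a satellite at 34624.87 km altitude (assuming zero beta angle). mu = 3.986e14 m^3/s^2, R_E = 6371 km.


r = 40995.8700 km
T = 1376.7977 min
Eclipse fraction = arcsin(R_E/r)/pi = arcsin(6371.0000/40995.8700)/pi
= arcsin(0.1554059)/pi = 0.04966854
Eclipse duration = 0.04966854 * 1376.7977 = 68.3835 min

68.3835 minutes


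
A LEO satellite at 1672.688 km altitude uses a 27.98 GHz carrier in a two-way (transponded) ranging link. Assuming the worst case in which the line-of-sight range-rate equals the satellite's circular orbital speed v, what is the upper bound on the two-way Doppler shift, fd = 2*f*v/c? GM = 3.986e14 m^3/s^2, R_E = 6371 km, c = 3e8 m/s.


r = 8.043688e+06 m
v = sqrt(mu/r) = 7039.4874 m/s (worst-case radial velocity)
f = 27.98 GHz = 2.798e+10 Hz
fd = 2*f*v/c = 2*2.798e+10*7039.4874/3.0e+08
fd = 1.3130991e+06 Hz

1.3131e+06 Hz


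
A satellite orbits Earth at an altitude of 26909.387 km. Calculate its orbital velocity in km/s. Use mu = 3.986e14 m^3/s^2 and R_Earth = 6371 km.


r = R_E + alt = 6371.0 + 26909.387 = 33280.3870 km = 3.3280387e+07 m
v = sqrt(mu/r) = sqrt(3.986e14 / 3.3280387e+07) = 3460.7838 m/s = 3.4608 km/s

3.4608 km/s


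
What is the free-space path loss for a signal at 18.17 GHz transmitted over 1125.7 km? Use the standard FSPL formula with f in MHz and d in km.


f = 18.17 GHz = 18170.0000 MHz
d = 1125.7 km
FSPL = 32.44 + 20*log10(18170.0000) + 20*log10(1125.7)
FSPL = 32.44 + 85.1871 + 61.0285
FSPL = 178.6556 dB

178.6556 dB


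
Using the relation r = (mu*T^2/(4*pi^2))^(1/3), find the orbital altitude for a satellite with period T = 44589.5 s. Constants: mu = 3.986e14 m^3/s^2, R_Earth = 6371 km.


T = 44589.5 s
r = (mu*T^2/(4*pi^2))^(1/3) = (3.986e14 * 44589.5^2 / (4*pi^2))^(1/3)
r = 2.7177797e+07 m = 27177.7972 km
alt = r - R_E = 27177.7972 - 6371 = 20806.7972 km

20806.7972 km


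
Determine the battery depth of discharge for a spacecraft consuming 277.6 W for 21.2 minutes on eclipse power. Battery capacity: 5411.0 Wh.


E_used = P * t / 60 = 277.6 * 21.2 / 60 = 98.0853 Wh
DOD = E_used / E_total * 100 = 98.0853 / 5411.0 * 100
DOD = 1.8127 %

1.8127 %


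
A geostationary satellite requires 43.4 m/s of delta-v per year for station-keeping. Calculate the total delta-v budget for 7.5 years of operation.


dV = rate * years = 43.4 * 7.5
dV = 325.5000 m/s

325.5000 m/s


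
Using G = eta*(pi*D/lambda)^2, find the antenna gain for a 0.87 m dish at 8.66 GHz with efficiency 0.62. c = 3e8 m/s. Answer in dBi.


lambda = c/f = 3e8 / 8.66e+09 = 0.03464203 m
G = eta*(pi*D/lambda)^2 = 0.62*(pi*0.87/0.03464203)^2
G = 3859.4304 (linear)
G = 10*log10(3859.4304) = 35.8652 dBi

35.8652 dBi


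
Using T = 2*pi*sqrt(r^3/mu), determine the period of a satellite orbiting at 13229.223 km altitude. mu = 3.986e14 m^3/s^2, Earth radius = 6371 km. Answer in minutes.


r = 19600.2230 km = 1.9600223e+07 m
T = 2*pi*sqrt(r^3/mu) = 2*pi*sqrt(7.529793e+21 / 3.986e14)
T = 27308.8077 s = 455.1468 min

455.1468 minutes


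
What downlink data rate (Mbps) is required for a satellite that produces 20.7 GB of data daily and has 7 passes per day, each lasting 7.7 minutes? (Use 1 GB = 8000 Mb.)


total contact time = 7 * 7.7 * 60 = 3234.0000 s
data = 20.7 GB = 165600.0000 Mb
rate = 165600.0000 / 3234.0000 = 51.2059 Mbps

51.2059 Mbps


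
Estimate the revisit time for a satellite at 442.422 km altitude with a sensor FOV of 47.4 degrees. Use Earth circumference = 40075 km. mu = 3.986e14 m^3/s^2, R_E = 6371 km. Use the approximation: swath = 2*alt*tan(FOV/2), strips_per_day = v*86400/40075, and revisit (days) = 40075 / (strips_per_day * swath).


swath = 2*442.422*tan(0.413643) = 388.4194 km
v = sqrt(mu/r) = 7648.6714 m/s = 7.6487 km/s
strips/day = v*86400/40075 = 7.6487*86400/40075 = 16.4902
coverage/day = strips * swath = 16.4902 * 388.4194 = 6405.1172 km
revisit = 40075 / 6405.1172 = 6.2567 days

6.2567 days


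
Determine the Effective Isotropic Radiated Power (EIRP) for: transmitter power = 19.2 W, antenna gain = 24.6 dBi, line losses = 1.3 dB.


Pt = 19.2 W = 12.8330 dBW
EIRP = Pt_dBW + Gt - losses = 12.8330 + 24.6 - 1.3 = 36.1330 dBW

36.1330 dBW


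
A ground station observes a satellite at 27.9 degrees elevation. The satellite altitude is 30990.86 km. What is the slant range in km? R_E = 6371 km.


h = 30990.86 km, el = 27.9 deg
d = -R_E*sin(el) + sqrt((R_E*sin(el))^2 + 2*R_E*h + h^2)
d = -6371.0000*sin(0.4869469) + sqrt((6371.0000*0.4679298)^2 + 2*6371.0000*30990.86 + 30990.86^2)
d = 33953.9837 km

33953.9837 km


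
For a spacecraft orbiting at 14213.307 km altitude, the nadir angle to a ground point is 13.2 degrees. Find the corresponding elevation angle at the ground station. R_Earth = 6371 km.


r = R_E + alt = 20584.3070 km
Law of sines in the satellite / Earth-center / ground-point triangle:
  sin(nadir)/R_E = sin(90 + el)/r  =>  cos(el) = (r/R_E)*sin(nadir)
cos(el) = (20584.3070 / 6371.0000) * sin(13.2 deg) = 0.7377875
el = arccos(0.7377875) = 42.4567 deg
(Earth-central angle = 90 - nadir - el = 34.3433 deg)

42.4567 degrees


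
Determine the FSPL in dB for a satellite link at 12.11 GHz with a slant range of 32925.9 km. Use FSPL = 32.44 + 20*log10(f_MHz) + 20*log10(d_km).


f = 12.11 GHz = 12110.0000 MHz
d = 32925.9 km
FSPL = 32.44 + 20*log10(12110.0000) + 20*log10(32925.9)
FSPL = 32.44 + 81.6629 + 90.3508
FSPL = 204.4536 dB

204.4536 dB


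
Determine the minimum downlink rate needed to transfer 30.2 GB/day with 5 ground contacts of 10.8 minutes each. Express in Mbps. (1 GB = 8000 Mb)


total contact time = 5 * 10.8 * 60 = 3240.0000 s
data = 30.2 GB = 241600.0000 Mb
rate = 241600.0000 / 3240.0000 = 74.5679 Mbps

74.5679 Mbps


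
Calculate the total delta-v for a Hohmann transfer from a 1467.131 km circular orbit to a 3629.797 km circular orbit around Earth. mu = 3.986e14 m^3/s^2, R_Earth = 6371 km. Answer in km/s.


r1 = 7838.1310 km = 7.838131e+06 m
r2 = 10000.7970 km = 1.0000797e+07 m
dv1 = sqrt(mu/r1)*(sqrt(2*r2/(r1+r2)) - 1) = 419.9054 m/s
dv2 = sqrt(mu/r2)*(1 - sqrt(2*r1/(r1+r2))) = 395.0454 m/s
total dv = |dv1| + |dv2| = 419.9054 + 395.0454 = 814.9508 m/s = 0.8149508 km/s

0.8150 km/s


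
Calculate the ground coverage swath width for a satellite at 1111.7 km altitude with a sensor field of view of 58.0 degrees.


FOV = 58.0 deg = 1.0123 rad
swath = 2 * alt * tan(FOV/2) = 2 * 1111.7 * tan(0.5061455)
swath = 2 * 1111.7 * 0.5543091
swath = 1232.4507 km

1232.4507 km


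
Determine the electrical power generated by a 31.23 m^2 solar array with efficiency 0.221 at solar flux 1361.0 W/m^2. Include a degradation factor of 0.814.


P = area * eta * S * degradation
P = 31.23 * 0.221 * 1361.0 * 0.814
P = 7646.2200 W

7646.2200 W


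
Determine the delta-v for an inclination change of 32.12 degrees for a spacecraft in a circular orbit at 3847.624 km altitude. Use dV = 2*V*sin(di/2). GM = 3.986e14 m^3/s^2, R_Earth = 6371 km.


r = 10218.6240 km = 1.0218624e+07 m
V = sqrt(mu/r) = 6245.5751 m/s
di = 32.12 deg = 0.5605998 rad
dV = 2*V*sin(di/2) = 2*6245.5751*sin(0.2802999)
dV = 3455.5997 m/s = 3.4556 km/s

3.4556 km/s


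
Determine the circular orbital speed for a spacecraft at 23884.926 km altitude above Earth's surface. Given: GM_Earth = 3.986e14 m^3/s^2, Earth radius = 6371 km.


r = R_E + alt = 6371.0 + 23884.926 = 30255.9260 km = 3.0255926e+07 m
v = sqrt(mu/r) = sqrt(3.986e14 / 3.0255926e+07) = 3629.6389 m/s = 3.6296 km/s

3.6296 km/s


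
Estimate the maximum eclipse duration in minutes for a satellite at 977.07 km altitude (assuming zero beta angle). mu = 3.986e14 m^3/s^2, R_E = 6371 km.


r = 7348.0700 km
T = 104.4768 min
Eclipse fraction = arcsin(R_E/r)/pi = arcsin(6371.0000/7348.0700)/pi
= arcsin(0.8670304)/pi = 0.3339742
Eclipse duration = 0.3339742 * 104.4768 = 34.8926 min

34.8926 minutes


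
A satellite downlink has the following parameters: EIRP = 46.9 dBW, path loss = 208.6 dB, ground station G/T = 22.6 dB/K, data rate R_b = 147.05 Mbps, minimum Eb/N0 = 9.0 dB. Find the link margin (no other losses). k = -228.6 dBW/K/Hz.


C/N0 = EIRP - FSPL + G/T - k = 46.9 - 208.6 + 22.6 - (-228.6)
C/N0 = 89.5000 dB-Hz
R_b = 147.05 Mbps = 1.4705e+08 bps -> 10*log10(R_b) = 81.6747 dB-Hz
Eb/N0 = C/N0 - 10*log10(R_b) = 89.5000 - 81.6747 = 7.8253 dB
Margin = Eb/N0 - Eb/N0_req = 7.8253 - 9.0 = -1.1747 dB (negative margin: link does not close)

-1.1747 dB


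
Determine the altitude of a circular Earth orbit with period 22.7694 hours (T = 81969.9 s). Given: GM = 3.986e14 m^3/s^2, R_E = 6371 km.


T = 81969.9 s
r = (mu*T^2/(4*pi^2))^(1/3) = (3.986e14 * 81969.9^2 / (4*pi^2))^(1/3)
r = 4.0784529e+07 m = 40784.5295 km
alt = r - R_E = 40784.5295 - 6371 = 34413.5295 km

34413.5295 km


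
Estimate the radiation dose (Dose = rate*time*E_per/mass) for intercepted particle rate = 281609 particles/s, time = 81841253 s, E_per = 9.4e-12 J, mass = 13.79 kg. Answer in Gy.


Total energy deposited = rate * time * E_per
  = 281609 * 81841253 * 9.4e-12 = 216.6440 J
Dose = E_total / mass = 216.6440 / 13.79
Dose = 15.7102 Gy

15.7102 Gy


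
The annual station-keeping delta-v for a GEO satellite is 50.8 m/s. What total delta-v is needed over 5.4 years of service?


dV = rate * years = 50.8 * 5.4
dV = 274.3200 m/s

274.3200 m/s


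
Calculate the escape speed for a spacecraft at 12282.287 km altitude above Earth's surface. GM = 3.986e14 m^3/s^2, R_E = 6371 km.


r = 6371.0 + 12282.287 = 18653.2870 km = 1.8653287e+07 m
v_esc = sqrt(2*mu/r) = sqrt(2*3.986e14 / 1.8653287e+07)
v_esc = 6537.4135 m/s = 6.5374 km/s

6.5374 km/s


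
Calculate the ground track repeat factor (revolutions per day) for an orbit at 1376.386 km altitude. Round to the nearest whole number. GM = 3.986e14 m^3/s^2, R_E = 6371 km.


r = 7.747386e+06 m
T = 2*pi*sqrt(r^3/mu) = 6786.4712 s = 113.1079 min
revs/day = 1440 / 113.1079 = 12.7312
Rounded: 13 revolutions per day

13 revolutions per day


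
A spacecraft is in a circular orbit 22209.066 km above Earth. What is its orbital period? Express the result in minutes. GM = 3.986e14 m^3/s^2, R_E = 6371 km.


r = 28580.0660 km = 2.8580066e+07 m
T = 2*pi*sqrt(r^3/mu) = 2*pi*sqrt(2.3344774e+22 / 3.986e14)
T = 48084.6060 s = 801.4101 min

801.4101 minutes


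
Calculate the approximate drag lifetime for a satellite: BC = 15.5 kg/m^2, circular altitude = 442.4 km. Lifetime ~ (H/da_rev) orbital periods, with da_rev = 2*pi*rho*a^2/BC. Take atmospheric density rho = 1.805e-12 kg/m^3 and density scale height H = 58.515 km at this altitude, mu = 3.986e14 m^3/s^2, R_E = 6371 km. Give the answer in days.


a = R_E + alt = 6813.4000 km = 6.8134e+06 m
da_rev = 2*pi*rho*a^2/BC = 2*pi*1.805e-12*(6.8134e+06)^2/15.5 = 33.966684 m per revolution
N = H/da_rev = 58515.0000 m / 33.966684 m = 1722.7175 revolutions
P = 2*pi*sqrt(a^3/mu) = 5597.0225 s
lifetime = N*P = 1722.7175 * 5597.0225 = 9.6420884e+06 s = 111.5982 days

111.5982 days


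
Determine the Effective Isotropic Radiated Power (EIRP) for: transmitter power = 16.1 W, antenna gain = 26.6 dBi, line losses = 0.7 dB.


Pt = 16.1 W = 12.0683 dBW
EIRP = Pt_dBW + Gt - losses = 12.0683 + 26.6 - 0.7 = 37.9683 dBW

37.9683 dBW


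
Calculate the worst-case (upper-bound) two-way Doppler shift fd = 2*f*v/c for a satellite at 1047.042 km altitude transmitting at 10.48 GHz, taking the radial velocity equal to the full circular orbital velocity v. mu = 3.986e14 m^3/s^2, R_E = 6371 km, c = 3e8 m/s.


r = 7.418042e+06 m
v = sqrt(mu/r) = 7330.3380 m/s (worst-case radial velocity)
f = 10.48 GHz = 1.048e+10 Hz
fd = 2*f*v/c = 2*1.048e+10*7330.3380/3.0e+08
fd = 512146.2850 Hz

512146.2850 Hz


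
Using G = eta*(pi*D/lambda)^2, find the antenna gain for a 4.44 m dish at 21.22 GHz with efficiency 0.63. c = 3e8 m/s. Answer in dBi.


lambda = c/f = 3e8 / 2.122e+10 = 0.01413761 m
G = eta*(pi*D/lambda)^2 = 0.63*(pi*4.44/0.01413761)^2
G = 613273.9037 (linear)
G = 10*log10(613273.9037) = 57.8765 dBi

57.8765 dBi


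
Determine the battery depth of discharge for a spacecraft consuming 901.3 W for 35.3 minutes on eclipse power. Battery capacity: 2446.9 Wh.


E_used = P * t / 60 = 901.3 * 35.3 / 60 = 530.2648 Wh
DOD = E_used / E_total * 100 = 530.2648 / 2446.9 * 100
DOD = 21.6709 %

21.6709 %


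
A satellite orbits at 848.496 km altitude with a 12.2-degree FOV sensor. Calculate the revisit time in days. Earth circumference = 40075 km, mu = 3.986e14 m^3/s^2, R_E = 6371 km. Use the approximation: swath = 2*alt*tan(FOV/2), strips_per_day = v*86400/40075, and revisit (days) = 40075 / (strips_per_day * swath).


swath = 2*848.496*tan(0.1064651) = 181.3561 km
v = sqrt(mu/r) = 7430.4516 m/s = 7.4305 km/s
strips/day = v*86400/40075 = 7.4305*86400/40075 = 16.0197
coverage/day = strips * swath = 16.0197 * 181.3561 = 2905.2777 km
revisit = 40075 / 2905.2777 = 13.7939 days

13.7939 days


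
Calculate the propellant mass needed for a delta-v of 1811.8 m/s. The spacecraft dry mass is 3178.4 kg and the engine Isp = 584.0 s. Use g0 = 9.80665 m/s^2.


ve = Isp * g0 = 584.0 * 9.80665 = 5727.083600 m/s
mass ratio = exp(dv/ve) = exp(1811.8/5727.083600) = 1.37211930
m_prop = m_dry * (mr - 1) = 3178.4 * (1.37211930 - 1)
m_prop = 1182.7440 kg

1182.7440 kg


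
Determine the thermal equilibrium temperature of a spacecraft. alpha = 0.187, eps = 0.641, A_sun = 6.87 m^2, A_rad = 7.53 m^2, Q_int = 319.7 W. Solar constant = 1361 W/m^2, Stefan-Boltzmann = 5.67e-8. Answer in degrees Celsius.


Numerator = alpha*S*A_sun + Q_int = 0.187*1361*6.87 + 319.7 = 2068.1631 W
Denominator = eps*sigma*A_rad = 0.641*5.67e-8*7.53 = 2.7367559e-07 W/K^4
T^4 = 7.5569878e+09 K^4
T = 294.8405 K = 21.6905 C

21.6905 degrees Celsius


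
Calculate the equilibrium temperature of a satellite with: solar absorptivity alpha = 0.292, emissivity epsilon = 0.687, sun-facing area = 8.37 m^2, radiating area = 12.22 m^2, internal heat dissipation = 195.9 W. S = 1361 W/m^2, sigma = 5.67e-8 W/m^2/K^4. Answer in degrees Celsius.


Numerator = alpha*S*A_sun + Q_int = 0.292*1361*8.37 + 195.9 = 3522.2384 W
Denominator = eps*sigma*A_rad = 0.687*5.67e-8*12.22 = 4.7600444e-07 W/K^4
T^4 = 7.3995916e+09 K^4
T = 293.2932 K = 20.1432 C

20.1432 degrees Celsius


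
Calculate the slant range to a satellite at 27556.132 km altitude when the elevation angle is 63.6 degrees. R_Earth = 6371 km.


h = 27556.132 km, el = 63.6 deg
d = -R_E*sin(el) + sqrt((R_E*sin(el))^2 + 2*R_E*h + h^2)
d = -6371.0000*sin(1.1100) + sqrt((6371.0000*0.8957118)^2 + 2*6371.0000*27556.132 + 27556.132^2)
d = 28102.0834 km

28102.0834 km


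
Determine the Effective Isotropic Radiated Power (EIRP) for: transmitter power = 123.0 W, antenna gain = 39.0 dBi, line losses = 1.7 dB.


Pt = 123.0 W = 20.8991 dBW
EIRP = Pt_dBW + Gt - losses = 20.8991 + 39.0 - 1.7 = 58.1991 dBW

58.1991 dBW


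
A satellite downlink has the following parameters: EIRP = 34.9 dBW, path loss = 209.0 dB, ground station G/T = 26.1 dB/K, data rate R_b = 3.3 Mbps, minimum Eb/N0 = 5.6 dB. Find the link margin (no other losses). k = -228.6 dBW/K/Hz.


C/N0 = EIRP - FSPL + G/T - k = 34.9 - 209.0 + 26.1 - (-228.6)
C/N0 = 80.6000 dB-Hz
R_b = 3.3 Mbps = 3.3e+06 bps -> 10*log10(R_b) = 65.1851 dB-Hz
Eb/N0 = C/N0 - 10*log10(R_b) = 80.6000 - 65.1851 = 15.4149 dB
Margin = Eb/N0 - Eb/N0_req = 15.4149 - 5.6 = 9.8149 dB (link closes)

9.8149 dB


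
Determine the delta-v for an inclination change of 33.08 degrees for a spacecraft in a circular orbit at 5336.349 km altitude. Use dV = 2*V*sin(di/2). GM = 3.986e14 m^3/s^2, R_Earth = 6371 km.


r = 11707.3490 km = 1.1707349e+07 m
V = sqrt(mu/r) = 5834.9799 m/s
di = 33.08 deg = 0.5773549 rad
dV = 2*V*sin(di/2) = 2*5834.9799*sin(0.2886775)
dV = 3322.2585 m/s = 3.3223 km/s

3.3223 km/s


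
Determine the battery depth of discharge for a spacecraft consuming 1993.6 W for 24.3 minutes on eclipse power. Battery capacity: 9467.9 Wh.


E_used = P * t / 60 = 1993.6 * 24.3 / 60 = 807.4080 Wh
DOD = E_used / E_total * 100 = 807.4080 / 9467.9 * 100
DOD = 8.5278 %

8.5278 %


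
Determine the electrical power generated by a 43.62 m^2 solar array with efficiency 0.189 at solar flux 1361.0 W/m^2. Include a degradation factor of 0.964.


P = area * eta * S * degradation
P = 43.62 * 0.189 * 1361.0 * 0.964
P = 10816.3971 W

10816.3971 W


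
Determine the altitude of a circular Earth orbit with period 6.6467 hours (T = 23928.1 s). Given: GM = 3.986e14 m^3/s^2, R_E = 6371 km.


T = 23928.1 s
r = (mu*T^2/(4*pi^2))^(1/3) = (3.986e14 * 23928.1^2 / (4*pi^2))^(1/3)
r = 1.7947253e+07 m = 17947.2534 km
alt = r - R_E = 17947.2534 - 6371 = 11576.2534 km

11576.2534 km


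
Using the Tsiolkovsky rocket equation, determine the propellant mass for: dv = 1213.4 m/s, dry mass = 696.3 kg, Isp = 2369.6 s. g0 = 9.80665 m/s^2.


ve = Isp * g0 = 2369.6 * 9.80665 = 23237.837840 m/s
mass ratio = exp(dv/ve) = exp(1213.4/23237.837840) = 1.05360389
m_prop = m_dry * (mr - 1) = 696.3 * (1.05360389 - 1)
m_prop = 37.3244 kg

37.3244 kg


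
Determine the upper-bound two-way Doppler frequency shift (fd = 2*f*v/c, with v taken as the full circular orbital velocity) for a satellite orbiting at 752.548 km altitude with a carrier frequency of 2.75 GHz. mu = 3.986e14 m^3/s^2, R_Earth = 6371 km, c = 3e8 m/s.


r = 7.123548e+06 m
v = sqrt(mu/r) = 7480.3250 m/s (worst-case radial velocity)
f = 2.75 GHz = 2.75e+09 Hz
fd = 2*f*v/c = 2*2.75e+09*7480.3250/3.0e+08
fd = 137139.2924 Hz

137139.2924 Hz


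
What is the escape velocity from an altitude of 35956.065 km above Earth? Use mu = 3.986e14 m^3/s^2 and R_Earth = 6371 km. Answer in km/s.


r = 6371.0 + 35956.065 = 42327.0650 km = 4.2327065e+07 m
v_esc = sqrt(2*mu/r) = sqrt(2*3.986e14 / 4.2327065e+07)
v_esc = 4339.8485 m/s = 4.3398 km/s

4.3398 km/s


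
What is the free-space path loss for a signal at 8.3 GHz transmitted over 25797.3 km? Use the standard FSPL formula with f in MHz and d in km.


f = 8.3 GHz = 8300.0000 MHz
d = 25797.3 km
FSPL = 32.44 + 20*log10(8300.0000) + 20*log10(25797.3)
FSPL = 32.44 + 78.3816 + 88.2315
FSPL = 199.0530 dB

199.0530 dB


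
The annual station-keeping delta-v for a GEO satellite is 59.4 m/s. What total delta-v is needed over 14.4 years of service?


dV = rate * years = 59.4 * 14.4
dV = 855.3600 m/s

855.3600 m/s


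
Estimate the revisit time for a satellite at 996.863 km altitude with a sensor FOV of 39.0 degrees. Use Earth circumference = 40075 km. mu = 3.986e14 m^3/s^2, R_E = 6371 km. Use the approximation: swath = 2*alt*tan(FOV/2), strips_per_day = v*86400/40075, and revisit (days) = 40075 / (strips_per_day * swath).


swath = 2*996.863*tan(0.3403392) = 706.0154 km
v = sqrt(mu/r) = 7355.2574 m/s = 7.3553 km/s
strips/day = v*86400/40075 = 7.3553*86400/40075 = 15.8576
coverage/day = strips * swath = 15.8576 * 706.0154 = 11195.7261 km
revisit = 40075 / 11195.7261 = 3.5795 days

3.5795 days


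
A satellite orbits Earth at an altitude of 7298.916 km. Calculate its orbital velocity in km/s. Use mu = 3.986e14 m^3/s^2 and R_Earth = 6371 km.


r = R_E + alt = 6371.0 + 7298.916 = 13669.9160 km = 1.3669916e+07 m
v = sqrt(mu/r) = sqrt(3.986e14 / 1.3669916e+07) = 5399.9001 m/s = 5.3999 km/s

5.3999 km/s


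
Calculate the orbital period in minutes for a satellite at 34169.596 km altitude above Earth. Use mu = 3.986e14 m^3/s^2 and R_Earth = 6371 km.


r = 40540.5960 km = 4.0540596e+07 m
T = 2*pi*sqrt(r^3/mu) = 2*pi*sqrt(6.6630088e+22 / 3.986e14)
T = 81235.6042 s = 1353.9267 min

1353.9267 minutes


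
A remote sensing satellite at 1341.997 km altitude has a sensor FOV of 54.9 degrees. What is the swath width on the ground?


FOV = 54.9 deg = 0.9581858 rad
swath = 2 * alt * tan(FOV/2) = 2 * 1341.997 * tan(0.4790929)
swath = 2 * 1341.997 * 0.5194584
swath = 1394.2232 km

1394.2232 km


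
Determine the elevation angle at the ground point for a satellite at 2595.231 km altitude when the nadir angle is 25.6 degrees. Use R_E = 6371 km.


r = R_E + alt = 8966.2310 km
Law of sines in the satellite / Earth-center / ground-point triangle:
  sin(nadir)/R_E = sin(90 + el)/r  =>  cos(el) = (r/R_E)*sin(nadir)
cos(el) = (8966.2310 / 6371.0000) * sin(25.6 deg) = 0.6080962
el = arccos(0.6080962) = 52.5480 deg
(Earth-central angle = 90 - nadir - el = 11.8520 deg)

52.5480 degrees


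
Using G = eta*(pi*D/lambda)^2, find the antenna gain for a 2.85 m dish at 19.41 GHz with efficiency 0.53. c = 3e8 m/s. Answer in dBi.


lambda = c/f = 3e8 / 1.941e+10 = 0.01545595 m
G = eta*(pi*D/lambda)^2 = 0.53*(pi*2.85/0.01545595)^2
G = 177858.2015 (linear)
G = 10*log10(177858.2015) = 52.5007 dBi

52.5007 dBi


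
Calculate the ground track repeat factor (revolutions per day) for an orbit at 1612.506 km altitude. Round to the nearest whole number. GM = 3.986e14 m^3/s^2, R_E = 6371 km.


r = 7.983506e+06 m
T = 2*pi*sqrt(r^3/mu) = 7099.0740 s = 118.3179 min
revs/day = 1440 / 118.3179 = 12.1706
Rounded: 12 revolutions per day

12 revolutions per day


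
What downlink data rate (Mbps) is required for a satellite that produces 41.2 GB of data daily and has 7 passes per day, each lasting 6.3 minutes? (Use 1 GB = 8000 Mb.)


total contact time = 7 * 6.3 * 60 = 2646.0000 s
data = 41.2 GB = 329600.0000 Mb
rate = 329600.0000 / 2646.0000 = 124.5654 Mbps

124.5654 Mbps


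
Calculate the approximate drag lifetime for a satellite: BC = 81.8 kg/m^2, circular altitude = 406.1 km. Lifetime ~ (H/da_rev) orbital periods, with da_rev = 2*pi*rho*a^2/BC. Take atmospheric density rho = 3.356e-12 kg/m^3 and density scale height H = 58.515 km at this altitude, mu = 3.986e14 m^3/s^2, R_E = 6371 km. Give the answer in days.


a = R_E + alt = 6777.1000 km = 6.7771e+06 m
da_rev = 2*pi*rho*a^2/BC = 2*pi*3.356e-12*(6.7771e+06)^2/81.8 = 11.839580 m per revolution
N = H/da_rev = 58515.0000 m / 11.839580 m = 4942.3205 revolutions
P = 2*pi*sqrt(a^3/mu) = 5552.3529 s
lifetime = N*P = 4942.3205 * 5552.3529 = 2.7441508e+07 s = 317.6100 days

317.6100 days


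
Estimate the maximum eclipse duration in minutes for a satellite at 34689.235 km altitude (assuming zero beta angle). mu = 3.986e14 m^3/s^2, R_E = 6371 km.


r = 41060.2350 km
T = 1380.0414 min
Eclipse fraction = arcsin(R_E/r)/pi = arcsin(6371.0000/41060.2350)/pi
= arcsin(0.1551623)/pi = 0.04959005
Eclipse duration = 0.04959005 * 1380.0414 = 68.4363 min

68.4363 minutes


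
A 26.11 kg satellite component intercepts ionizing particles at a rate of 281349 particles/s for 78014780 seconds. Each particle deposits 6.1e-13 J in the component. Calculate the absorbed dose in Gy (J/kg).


Total energy deposited = rate * time * E_per
  = 281349 * 78014780 * 6.1e-13 = 13.3891 J
Dose = E_total / mass = 13.3891 / 26.11
Dose = 0.5127967 Gy

0.5128 Gy


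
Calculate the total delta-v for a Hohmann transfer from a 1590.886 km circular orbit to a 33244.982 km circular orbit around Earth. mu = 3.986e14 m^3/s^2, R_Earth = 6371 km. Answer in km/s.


r1 = 7961.8860 km = 7.961886e+06 m
r2 = 39615.9820 km = 3.9615982e+07 m
dv1 = sqrt(mu/r1)*(sqrt(2*r2/(r1+r2)) - 1) = 2055.2332 m/s
dv2 = sqrt(mu/r2)*(1 - sqrt(2*r1/(r1+r2))) = 1336.9264 m/s
total dv = |dv1| + |dv2| = 2055.2332 + 1336.9264 = 3392.1596 m/s = 3.3922 km/s

3.3922 km/s


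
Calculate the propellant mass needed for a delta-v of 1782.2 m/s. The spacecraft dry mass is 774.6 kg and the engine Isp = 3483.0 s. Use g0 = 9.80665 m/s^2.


ve = Isp * g0 = 3483.0 * 9.80665 = 34156.561950 m/s
mass ratio = exp(dv/ve) = exp(1782.2/34156.561950) = 1.05356261
m_prop = m_dry * (mr - 1) = 774.6 * (1.05356261 - 1)
m_prop = 41.4896 kg

41.4896 kg


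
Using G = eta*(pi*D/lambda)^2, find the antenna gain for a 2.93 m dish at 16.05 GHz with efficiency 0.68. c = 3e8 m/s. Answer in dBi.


lambda = c/f = 3e8 / 1.605e+10 = 0.01869159 m
G = eta*(pi*D/lambda)^2 = 0.68*(pi*2.93/0.01869159)^2
G = 164911.6978 (linear)
G = 10*log10(164911.6978) = 52.1725 dBi

52.1725 dBi


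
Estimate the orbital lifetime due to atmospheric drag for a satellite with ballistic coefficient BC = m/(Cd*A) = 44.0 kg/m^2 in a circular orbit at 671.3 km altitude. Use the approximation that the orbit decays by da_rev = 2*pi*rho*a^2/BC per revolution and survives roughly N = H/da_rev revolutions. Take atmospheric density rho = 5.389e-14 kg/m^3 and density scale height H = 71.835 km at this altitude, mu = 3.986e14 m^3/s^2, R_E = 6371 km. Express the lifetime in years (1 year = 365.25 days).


a = R_E + alt = 7042.3000 km = 7.0423e+06 m
da_rev = 2*pi*rho*a^2/BC = 2*pi*5.389e-14*(7.0423e+06)^2/44.0 = 0.381649255 m per revolution
N = H/da_rev = 71835.0000 m / 0.381649255 m = 188222.5603 revolutions
P = 2*pi*sqrt(a^3/mu) = 5881.4310 s
lifetime = N*P = 188222.5603 * 5881.4310 = 1.107018e+09 s = 12812.7083 days
years = 12812.7083 / 365.25 = 35.0793 years

35.0793 years


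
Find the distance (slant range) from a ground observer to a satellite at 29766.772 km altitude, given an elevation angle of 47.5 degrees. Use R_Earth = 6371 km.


h = 29766.772 km, el = 47.5 deg
d = -R_E*sin(el) + sqrt((R_E*sin(el))^2 + 2*R_E*h + h^2)
d = -6371.0000*sin(0.8290314) + sqrt((6371.0000*0.7372773)^2 + 2*6371.0000*29766.772 + 29766.772^2)
d = 31183.3378 km

31183.3378 km


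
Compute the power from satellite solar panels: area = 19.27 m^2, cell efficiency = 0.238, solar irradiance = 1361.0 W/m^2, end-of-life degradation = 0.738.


P = area * eta * S * degradation
P = 19.27 * 0.238 * 1361.0 * 0.738
P = 4606.5221 W

4606.5221 W


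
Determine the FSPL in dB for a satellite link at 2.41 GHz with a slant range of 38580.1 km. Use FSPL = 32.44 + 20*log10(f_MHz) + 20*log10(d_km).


f = 2.41 GHz = 2410.0000 MHz
d = 38580.1 km
FSPL = 32.44 + 20*log10(2410.0000) + 20*log10(38580.1)
FSPL = 32.44 + 67.6403 + 91.7273
FSPL = 191.8076 dB

191.8076 dB


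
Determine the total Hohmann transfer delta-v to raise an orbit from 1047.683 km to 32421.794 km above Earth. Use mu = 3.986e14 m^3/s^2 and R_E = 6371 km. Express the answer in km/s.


r1 = 7418.6830 km = 7.418683e+06 m
r2 = 38792.7940 km = 3.8792794e+07 m
dv1 = sqrt(mu/r1)*(sqrt(2*r2/(r1+r2)) - 1) = 2167.7310 m/s
dv2 = sqrt(mu/r2)*(1 - sqrt(2*r1/(r1+r2))) = 1389.1426 m/s
total dv = |dv1| + |dv2| = 2167.7310 + 1389.1426 = 3556.8737 m/s = 3.5569 km/s

3.5569 km/s


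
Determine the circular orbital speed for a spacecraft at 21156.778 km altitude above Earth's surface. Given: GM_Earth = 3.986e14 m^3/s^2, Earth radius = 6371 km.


r = R_E + alt = 6371.0 + 21156.778 = 27527.7780 km = 2.7527778e+07 m
v = sqrt(mu/r) = sqrt(3.986e14 / 2.7527778e+07) = 3805.2489 m/s = 3.8052 km/s

3.8052 km/s


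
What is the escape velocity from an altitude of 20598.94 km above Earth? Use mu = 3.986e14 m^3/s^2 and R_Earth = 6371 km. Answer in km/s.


r = 6371.0 + 20598.94 = 26969.9400 km = 2.696994e+07 m
v_esc = sqrt(2*mu/r) = sqrt(2*3.986e14 / 2.696994e+07)
v_esc = 5436.8037 m/s = 5.4368 km/s

5.4368 km/s


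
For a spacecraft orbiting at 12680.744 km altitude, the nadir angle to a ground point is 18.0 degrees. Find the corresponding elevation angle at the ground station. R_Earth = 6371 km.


r = R_E + alt = 19051.7440 km
Law of sines in the satellite / Earth-center / ground-point triangle:
  sin(nadir)/R_E = sin(90 + el)/r  =>  cos(el) = (r/R_E)*sin(nadir)
cos(el) = (19051.7440 / 6371.0000) * sin(18.0 deg) = 0.9240798
el = arccos(0.9240798) = 22.4700 deg
(Earth-central angle = 90 - nadir - el = 49.5300 deg)

22.4700 degrees


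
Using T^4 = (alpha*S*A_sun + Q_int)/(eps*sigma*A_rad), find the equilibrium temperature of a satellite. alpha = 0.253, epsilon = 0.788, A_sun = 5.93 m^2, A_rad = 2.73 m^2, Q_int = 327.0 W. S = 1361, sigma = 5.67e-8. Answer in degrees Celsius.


Numerator = alpha*S*A_sun + Q_int = 0.253*1361*5.93 + 327.0 = 2368.8947 W
Denominator = eps*sigma*A_rad = 0.788*5.67e-8*2.73 = 1.2197531e-07 W/K^4
T^4 = 1.94211e+10 K^4
T = 373.3090 K = 100.1590 C

100.1590 degrees Celsius


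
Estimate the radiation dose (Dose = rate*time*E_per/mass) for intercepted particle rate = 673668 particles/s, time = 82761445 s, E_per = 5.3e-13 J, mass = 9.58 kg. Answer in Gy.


Total energy deposited = rate * time * E_per
  = 673668 * 82761445 * 5.3e-13 = 29.5495 J
Dose = E_total / mass = 29.5495 / 9.58
Dose = 3.0845 Gy

3.0845 Gy


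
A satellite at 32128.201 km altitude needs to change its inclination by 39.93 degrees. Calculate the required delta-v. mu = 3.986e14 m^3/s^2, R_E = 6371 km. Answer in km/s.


r = 38499.2010 km = 3.8499201e+07 m
V = sqrt(mu/r) = 3217.6795 m/s
di = 39.93 deg = 0.69691 rad
dV = 2*V*sin(di/2) = 2*3217.6795*sin(0.348455)
dV = 2197.3280 m/s = 2.1973 km/s

2.1973 km/s


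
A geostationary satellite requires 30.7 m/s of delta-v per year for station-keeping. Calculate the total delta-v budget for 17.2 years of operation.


dV = rate * years = 30.7 * 17.2
dV = 528.0400 m/s

528.0400 m/s


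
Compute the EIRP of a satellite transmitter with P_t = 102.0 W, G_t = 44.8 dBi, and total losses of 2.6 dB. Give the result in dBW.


Pt = 102.0 W = 20.0860 dBW
EIRP = Pt_dBW + Gt - losses = 20.0860 + 44.8 - 2.6 = 62.2860 dBW

62.2860 dBW


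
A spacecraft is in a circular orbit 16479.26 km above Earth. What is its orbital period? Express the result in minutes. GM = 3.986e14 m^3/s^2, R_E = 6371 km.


r = 22850.2600 km = 2.285026e+07 m
T = 2*pi*sqrt(r^3/mu) = 2*pi*sqrt(1.1930906e+22 / 3.986e14)
T = 34375.4142 s = 572.9236 min

572.9236 minutes


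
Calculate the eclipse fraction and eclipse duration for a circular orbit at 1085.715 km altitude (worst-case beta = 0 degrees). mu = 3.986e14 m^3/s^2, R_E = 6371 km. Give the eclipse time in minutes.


r = 7456.7150 km
T = 106.8025 min
Eclipse fraction = arcsin(R_E/r)/pi = arcsin(6371.0000/7456.7150)/pi
= arcsin(0.8543977)/pi = 0.3260736
Eclipse duration = 0.3260736 * 106.8025 = 34.8255 min

34.8255 minutes


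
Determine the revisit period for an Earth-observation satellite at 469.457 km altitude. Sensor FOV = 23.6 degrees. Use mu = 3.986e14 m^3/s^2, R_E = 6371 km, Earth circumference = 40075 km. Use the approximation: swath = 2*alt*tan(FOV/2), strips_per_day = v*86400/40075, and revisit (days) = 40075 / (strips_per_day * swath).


swath = 2*469.457*tan(0.2059489) = 196.1494 km
v = sqrt(mu/r) = 7633.5418 m/s = 7.6335 km/s
strips/day = v*86400/40075 = 7.6335*86400/40075 = 16.4576
coverage/day = strips * swath = 16.4576 * 196.1494 = 3228.1461 km
revisit = 40075 / 3228.1461 = 12.4142 days

12.4142 days


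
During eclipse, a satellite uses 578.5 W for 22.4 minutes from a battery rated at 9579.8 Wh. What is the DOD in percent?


E_used = P * t / 60 = 578.5 * 22.4 / 60 = 215.9733 Wh
DOD = E_used / E_total * 100 = 215.9733 / 9579.8 * 100
DOD = 2.2545 %

2.2545 %


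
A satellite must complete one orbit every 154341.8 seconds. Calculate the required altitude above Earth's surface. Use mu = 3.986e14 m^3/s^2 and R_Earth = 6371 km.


T = 154341.8 s
r = (mu*T^2/(4*pi^2))^(1/3) = (3.986e14 * 154341.8^2 / (4*pi^2))^(1/3)
r = 6.2189189e+07 m = 62189.1890 km
alt = r - R_E = 62189.1890 - 6371 = 55818.1890 km

55818.1890 km


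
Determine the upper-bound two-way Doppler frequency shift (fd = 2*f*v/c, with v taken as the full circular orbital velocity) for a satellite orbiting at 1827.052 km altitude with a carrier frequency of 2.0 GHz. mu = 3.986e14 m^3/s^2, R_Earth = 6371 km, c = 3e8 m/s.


r = 8.198052e+06 m
v = sqrt(mu/r) = 6972.8980 m/s (worst-case radial velocity)
f = 2.0 GHz = 2.0e+09 Hz
fd = 2*f*v/c = 2*2.0e+09*6972.8980/3.0e+08
fd = 92971.9734 Hz

92971.9734 Hz


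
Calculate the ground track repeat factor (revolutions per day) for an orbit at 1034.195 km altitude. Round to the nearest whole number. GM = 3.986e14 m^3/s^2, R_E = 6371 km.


r = 7.405195e+06 m
T = 2*pi*sqrt(r^3/mu) = 6341.8501 s = 105.6975 min
revs/day = 1440 / 105.6975 = 13.6238
Rounded: 14 revolutions per day

14 revolutions per day


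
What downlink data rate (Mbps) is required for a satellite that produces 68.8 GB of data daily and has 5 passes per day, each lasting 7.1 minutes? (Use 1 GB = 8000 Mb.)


total contact time = 5 * 7.1 * 60 = 2130.0000 s
data = 68.8 GB = 550400.0000 Mb
rate = 550400.0000 / 2130.0000 = 258.4038 Mbps

258.4038 Mbps


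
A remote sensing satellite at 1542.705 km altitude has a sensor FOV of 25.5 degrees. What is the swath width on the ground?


FOV = 25.5 deg = 0.445059 rad
swath = 2 * alt * tan(FOV/2) = 2 * 1542.705 * tan(0.2225295)
swath = 2 * 1542.705 * 0.2262769
swath = 698.1570 km

698.1570 km


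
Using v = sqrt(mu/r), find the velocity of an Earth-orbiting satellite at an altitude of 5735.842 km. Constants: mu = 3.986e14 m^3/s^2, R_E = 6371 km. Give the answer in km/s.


r = R_E + alt = 6371.0 + 5735.842 = 12106.8420 km = 1.2106842e+07 m
v = sqrt(mu/r) = sqrt(3.986e14 / 1.2106842e+07) = 5737.9031 m/s = 5.7379 km/s

5.7379 km/s


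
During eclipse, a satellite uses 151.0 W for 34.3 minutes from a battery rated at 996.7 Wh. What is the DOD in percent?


E_used = P * t / 60 = 151.0 * 34.3 / 60 = 86.3217 Wh
DOD = E_used / E_total * 100 = 86.3217 / 996.7 * 100
DOD = 8.6607 %

8.6607 %


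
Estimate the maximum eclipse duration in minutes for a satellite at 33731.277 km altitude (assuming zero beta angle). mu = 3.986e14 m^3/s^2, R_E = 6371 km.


r = 40102.2770 km
T = 1332.0285 min
Eclipse fraction = arcsin(R_E/r)/pi = arcsin(6371.0000/40102.2770)/pi
= arcsin(0.1588688)/pi = 0.05078468
Eclipse duration = 0.05078468 * 1332.0285 = 67.6466 min

67.6466 minutes


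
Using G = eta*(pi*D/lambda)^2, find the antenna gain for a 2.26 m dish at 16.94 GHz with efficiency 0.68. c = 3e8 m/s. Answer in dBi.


lambda = c/f = 3e8 / 1.694e+10 = 0.01770956 m
G = eta*(pi*D/lambda)^2 = 0.68*(pi*2.26/0.01770956)^2
G = 109297.4020 (linear)
G = 10*log10(109297.4020) = 50.3861 dBi

50.3861 dBi


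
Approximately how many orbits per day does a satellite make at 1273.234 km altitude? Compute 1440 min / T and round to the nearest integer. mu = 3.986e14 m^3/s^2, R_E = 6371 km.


r = 7.644234e+06 m
T = 2*pi*sqrt(r^3/mu) = 6651.3864 s = 110.8564 min
revs/day = 1440 / 110.8564 = 12.9898
Rounded: 13 revolutions per day

13 revolutions per day


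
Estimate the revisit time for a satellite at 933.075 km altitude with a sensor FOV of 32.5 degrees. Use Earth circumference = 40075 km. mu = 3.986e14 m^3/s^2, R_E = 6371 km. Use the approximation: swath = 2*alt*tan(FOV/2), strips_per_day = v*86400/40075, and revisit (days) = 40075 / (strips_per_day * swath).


swath = 2*933.075*tan(0.283616) = 543.9331 km
v = sqrt(mu/r) = 7387.3051 m/s = 7.3873 km/s
strips/day = v*86400/40075 = 7.3873*86400/40075 = 15.9267
coverage/day = strips * swath = 15.9267 * 543.9331 = 8663.0686 km
revisit = 40075 / 8663.0686 = 4.6260 days

4.6260 days


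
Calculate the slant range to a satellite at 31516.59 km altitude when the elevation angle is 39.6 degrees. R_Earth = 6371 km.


h = 31516.59 km, el = 39.6 deg
d = -R_E*sin(el) + sqrt((R_E*sin(el))^2 + 2*R_E*h + h^2)
d = -6371.0000*sin(0.6911504) + sqrt((6371.0000*0.637424)^2 + 2*6371.0000*31516.59 + 31516.59^2)
d = 33507.2002 km

33507.2002 km


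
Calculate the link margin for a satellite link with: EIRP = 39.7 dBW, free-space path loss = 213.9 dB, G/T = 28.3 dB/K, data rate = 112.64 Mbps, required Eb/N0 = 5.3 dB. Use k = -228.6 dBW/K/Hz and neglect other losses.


C/N0 = EIRP - FSPL + G/T - k = 39.7 - 213.9 + 28.3 - (-228.6)
C/N0 = 82.7000 dB-Hz
R_b = 112.64 Mbps = 1.1264e+08 bps -> 10*log10(R_b) = 80.5169 dB-Hz
Eb/N0 = C/N0 - 10*log10(R_b) = 82.7000 - 80.5169 = 2.1831 dB
Margin = Eb/N0 - Eb/N0_req = 2.1831 - 5.3 = -3.1169 dB (negative margin: link does not close)

-3.1169 dB


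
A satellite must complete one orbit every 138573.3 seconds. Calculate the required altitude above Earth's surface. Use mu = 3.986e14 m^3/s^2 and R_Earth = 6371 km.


T = 138573.3 s
r = (mu*T^2/(4*pi^2))^(1/3) = (3.986e14 * 138573.3^2 / (4*pi^2))^(1/3)
r = 5.7877828e+07 m = 57877.8281 km
alt = r - R_E = 57877.8281 - 6371 = 51506.8281 km

51506.8281 km


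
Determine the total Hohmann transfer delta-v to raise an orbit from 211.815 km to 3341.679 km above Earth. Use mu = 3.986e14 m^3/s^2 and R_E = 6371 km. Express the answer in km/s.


r1 = 6582.8150 km = 6.582815e+06 m
r2 = 9712.6790 km = 9.712679e+06 m
dv1 = sqrt(mu/r1)*(sqrt(2*r2/(r1+r2)) - 1) = 714.4907 m/s
dv2 = sqrt(mu/r2)*(1 - sqrt(2*r1/(r1+r2))) = 647.9873 m/s
total dv = |dv1| + |dv2| = 714.4907 + 647.9873 = 1362.4780 m/s = 1.3625 km/s

1.3625 km/s


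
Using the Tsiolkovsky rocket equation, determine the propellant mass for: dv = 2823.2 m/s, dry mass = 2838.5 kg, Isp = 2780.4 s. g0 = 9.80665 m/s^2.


ve = Isp * g0 = 2780.4 * 9.80665 = 27266.409660 m/s
mass ratio = exp(dv/ve) = exp(2823.2/27266.409660) = 1.10909162
m_prop = m_dry * (mr - 1) = 2838.5 * (1.10909162 - 1)
m_prop = 309.6566 kg

309.6566 kg


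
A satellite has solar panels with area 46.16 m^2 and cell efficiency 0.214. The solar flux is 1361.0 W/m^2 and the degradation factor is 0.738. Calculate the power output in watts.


P = area * eta * S * degradation
P = 46.16 * 0.214 * 1361.0 * 0.738
P = 9921.8821 W

9921.8821 W


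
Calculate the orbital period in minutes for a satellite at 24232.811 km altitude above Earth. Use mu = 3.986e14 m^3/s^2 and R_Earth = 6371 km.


r = 30603.8110 km = 3.0603811e+07 m
T = 2*pi*sqrt(r^3/mu) = 2*pi*sqrt(2.8663323e+22 / 3.986e14)
T = 53281.2602 s = 888.0210 min

888.0210 minutes


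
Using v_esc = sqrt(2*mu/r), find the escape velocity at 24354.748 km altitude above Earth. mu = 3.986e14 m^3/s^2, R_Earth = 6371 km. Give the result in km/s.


r = 6371.0 + 24354.748 = 30725.7480 km = 3.0725748e+07 m
v_esc = sqrt(2*mu/r) = sqrt(2*3.986e14 / 3.0725748e+07)
v_esc = 5093.6889 m/s = 5.0937 km/s

5.0937 km/s


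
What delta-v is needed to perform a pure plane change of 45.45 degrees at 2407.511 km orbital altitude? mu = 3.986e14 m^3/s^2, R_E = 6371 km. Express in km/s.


r = 8778.5110 km = 8.778511e+06 m
V = sqrt(mu/r) = 6738.4222 m/s
di = 45.45 deg = 0.7932521 rad
dV = 2*V*sin(di/2) = 2*6738.4222*sin(0.3966261)
dV = 5206.2201 m/s = 5.2062 km/s

5.2062 km/s


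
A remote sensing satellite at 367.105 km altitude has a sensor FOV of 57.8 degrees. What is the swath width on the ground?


FOV = 57.8 deg = 1.0088 rad
swath = 2 * alt * tan(FOV/2) = 2 * 367.105 * tan(0.5044002)
swath = 2 * 367.105 * 0.5520297
swath = 405.3057 km

405.3057 km


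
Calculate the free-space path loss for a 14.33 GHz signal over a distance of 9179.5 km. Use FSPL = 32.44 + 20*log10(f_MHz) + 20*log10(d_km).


f = 14.33 GHz = 14330.0000 MHz
d = 9179.5 km
FSPL = 32.44 + 20*log10(14330.0000) + 20*log10(9179.5)
FSPL = 32.44 + 83.1249 + 79.2564
FSPL = 194.8213 dB

194.8213 dB


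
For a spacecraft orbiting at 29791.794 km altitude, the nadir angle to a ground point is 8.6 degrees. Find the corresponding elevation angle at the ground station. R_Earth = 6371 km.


r = R_E + alt = 36162.7940 km
Law of sines in the satellite / Earth-center / ground-point triangle:
  sin(nadir)/R_E = sin(90 + el)/r  =>  cos(el) = (r/R_E)*sin(nadir)
cos(el) = (36162.7940 / 6371.0000) * sin(8.6 deg) = 0.848786
el = arccos(0.848786) = 31.9201 deg
(Earth-central angle = 90 - nadir - el = 49.4799 deg)

31.9201 degrees
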